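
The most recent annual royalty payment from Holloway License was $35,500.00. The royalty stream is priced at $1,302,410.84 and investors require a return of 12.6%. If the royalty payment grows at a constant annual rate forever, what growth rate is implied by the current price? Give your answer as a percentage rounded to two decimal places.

9.61%

P = D₀(1+g)/(r−g) ⇒ P(r−g) = D₀(1+g) ⇒ g(P+D₀) = P·r − D₀
g = (P·r − D₀)/(P + D₀) = ($1,302,410.84×0.126 − $35,500.00) / ($1,302,410.84 + $35,500.00) = 0.096123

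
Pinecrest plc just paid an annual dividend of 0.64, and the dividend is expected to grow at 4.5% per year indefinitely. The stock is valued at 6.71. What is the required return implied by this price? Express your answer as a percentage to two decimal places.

14.47%

D₁ = 0.64 × 1.045 = 0.6688
P = D₁/(r − g) ⇒ r = D₁/P + g = 0.6688/6.71 + 0.045 = 0.099672 + 0.045 = 0.144672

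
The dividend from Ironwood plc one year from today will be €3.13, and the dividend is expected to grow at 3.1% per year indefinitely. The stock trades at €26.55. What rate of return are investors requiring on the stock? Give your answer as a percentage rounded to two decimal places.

P = D₁/(r − g) ⇒ r = D₁/P + g = €3.1300/€26.55 + 0.031 = 0.117891 + 0.031 = 0.148891

14.89%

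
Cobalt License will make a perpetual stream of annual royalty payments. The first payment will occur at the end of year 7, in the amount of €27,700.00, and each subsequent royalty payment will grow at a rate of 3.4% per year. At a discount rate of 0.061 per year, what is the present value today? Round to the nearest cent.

Value at end of year 6: C₁ / (r − g) = €27,700.00 / (0.061 − 0.034) = €1,025,925.9259
Discount to today: PV = €1,025,925.9259 / (1 + 0.061)^6 = €1,025,925.9259 / 1.426567 = €719,156.98

€719156.98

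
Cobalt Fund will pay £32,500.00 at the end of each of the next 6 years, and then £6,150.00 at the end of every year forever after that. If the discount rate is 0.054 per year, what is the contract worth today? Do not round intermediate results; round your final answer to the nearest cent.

£245939.39

PV of 6-year annuity: £32,500.00 × [1 − (1+0.054)^−6] / 0.054 = 162870.63715
Perpetuity value at year 6: £6,150.00 / 0.054 = 113888.88889
PV of perpetuity: 113888.88889 / (1+0.054)^6 = 83068.75294
Total PV = 162870.63715 + 83068.75294 = 245939.39009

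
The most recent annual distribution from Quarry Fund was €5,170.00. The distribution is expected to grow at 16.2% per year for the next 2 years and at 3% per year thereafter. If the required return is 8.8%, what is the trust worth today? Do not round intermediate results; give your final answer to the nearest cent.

€116144.76

D_1 = 6007.54000
D_2 = 6980.76148
Terminal value at year 2: TV = D_2×(1+g_2)/(r−g_2) = 7190.18432/0.058 = 123968.69525
P_0 = D_1/(1+r)^1 + D_2/(1+r)^2 + TV/(1+r)^2
    = 5521.63603 + 5897.18848 + 104725.93335 = 116144.75786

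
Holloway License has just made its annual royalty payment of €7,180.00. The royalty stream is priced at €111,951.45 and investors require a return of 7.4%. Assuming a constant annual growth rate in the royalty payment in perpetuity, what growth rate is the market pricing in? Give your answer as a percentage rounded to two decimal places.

P = D₀(1+g)/(r−g) ⇒ P(r−g) = D₀(1+g) ⇒ g(P+D₀) = P·r − D₀
g = (P·r − D₀)/(P + D₀) = (€111,951.45×0.074 − €7,180.00) / (€111,951.45 + €7,180.00) = 0.009270

0.93%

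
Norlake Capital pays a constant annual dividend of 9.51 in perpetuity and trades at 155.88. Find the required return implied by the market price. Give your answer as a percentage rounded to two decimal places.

P = C/r ⇒ r = C/P = 9.51/155.88 = 0.061008

6.10%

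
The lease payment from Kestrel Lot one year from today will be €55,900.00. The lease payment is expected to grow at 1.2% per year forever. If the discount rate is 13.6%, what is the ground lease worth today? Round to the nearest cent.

Growing perpetuity: P = D₁ / (r − g) = €55,900.0000 / (0.136 − 0.012) = €450,806.45

€450806.45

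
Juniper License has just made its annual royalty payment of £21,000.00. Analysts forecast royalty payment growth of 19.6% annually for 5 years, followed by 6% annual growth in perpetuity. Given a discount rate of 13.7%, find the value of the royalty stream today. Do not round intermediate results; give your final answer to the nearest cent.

D_1 = 25116.00000
D_2 = 30038.73600
D_3 = 35926.32826
D_4 = 42967.88859
D_5 = 51389.59476
Terminal value at year 5: TV = D_5×(1+g_2)/(r−g_2) = 54472.97044/0.077 = 707441.17460
P_0 = D_1/(1+r)^1 + D_2/(1+r)^2 + D_3/(1+r)^3 + D_4/(1+r)^4 + D_5/(1+r)^5 + TV/(1+r)^5
    = 22089.70976 + 23235.96559 + 24441.70171 + 25710.00461 + 27044.12095 + 372295.69099 = 494817.19361

£494817.19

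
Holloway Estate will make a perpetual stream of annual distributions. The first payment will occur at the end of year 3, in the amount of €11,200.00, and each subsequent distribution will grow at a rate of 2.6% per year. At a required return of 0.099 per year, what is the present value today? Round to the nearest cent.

Value at end of year 2: C₁ / (r − g) = €11,200.00 / (0.099 − 0.026) = €153,424.6575
Discount to today: PV = €153,424.6575 / (1 + 0.099)^2 = €153,424.6575 / 1.207801 = €127,028.09

€127028.09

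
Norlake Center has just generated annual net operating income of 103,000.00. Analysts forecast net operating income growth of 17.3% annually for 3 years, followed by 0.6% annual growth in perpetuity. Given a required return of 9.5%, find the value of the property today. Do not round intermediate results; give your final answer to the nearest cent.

D_1 = 120819.00000
D_2 = 141720.68700
D_3 = 166238.36585
Terminal value at year 3: TV = D_3×(1+g_2)/(r−g_2) = 167235.79605/0.089 = 1879053.88816
P_0 = D_1/(1+r)^1 + D_2/(1+r)^2 + D_3/(1+r)^3 + TV/(1+r)^3
    = 110336.98630 + 118196.60724 + 126616.09159 + 1431188.63084 = 1786338.31598

1786338.32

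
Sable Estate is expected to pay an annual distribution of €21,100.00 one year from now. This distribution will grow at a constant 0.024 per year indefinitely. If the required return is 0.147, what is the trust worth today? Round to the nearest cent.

Growing perpetuity: P = D₁ / (r − g) = €21,100.0000 / (0.147 − 0.024) = €171,544.72

€171544.72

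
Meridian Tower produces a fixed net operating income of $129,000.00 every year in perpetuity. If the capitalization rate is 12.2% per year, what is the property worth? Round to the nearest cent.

Level perpetuity: PV = C / r = $129,000.00 / 0.122 = $1,057,377.05

$1057377.05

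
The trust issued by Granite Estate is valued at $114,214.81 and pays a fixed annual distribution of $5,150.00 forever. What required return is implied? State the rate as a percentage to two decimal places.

P = C/r ⇒ r = C/P = $5,150.00/$114,214.81 = 0.045090

4.51%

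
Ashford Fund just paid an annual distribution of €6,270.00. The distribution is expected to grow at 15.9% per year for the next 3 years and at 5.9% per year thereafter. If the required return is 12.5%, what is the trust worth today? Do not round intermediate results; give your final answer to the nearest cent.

D_1 = 7266.93000
D_2 = 8422.37187
D_3 = 9761.52900
Terminal value at year 3: TV = D_3×(1+g_2)/(r−g_2) = 10337.45921/0.066 = 156628.16982
P_0 = D_1/(1+r)^1 + D_2/(1+r)^2 + D_3/(1+r)^3 + TV/(1+r)^3
    = 6459.49333 + 6654.71358 + 6855.83381 + 110004.96975 = 129975.01047

€129975.01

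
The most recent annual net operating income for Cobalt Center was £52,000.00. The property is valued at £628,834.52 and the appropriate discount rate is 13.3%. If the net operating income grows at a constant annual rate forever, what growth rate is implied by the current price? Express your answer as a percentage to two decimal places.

4.65%

P = D₀(1+g)/(r−g) ⇒ P(r−g) = D₀(1+g) ⇒ g(P+D₀) = P·r − D₀
g = (P·r − D₀)/(P + D₀) = (£628,834.52×0.133 − £52,000.00) / (£628,834.52 + £52,000.00) = 0.046465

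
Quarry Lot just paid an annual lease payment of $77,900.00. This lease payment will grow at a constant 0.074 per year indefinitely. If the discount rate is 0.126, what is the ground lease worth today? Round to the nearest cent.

D₁ = D₀ × (1 + g) = $77,900.00 × 1.074 = $83,664.6000
Growing perpetuity: P = D₁ / (r − g) = $83,664.6000 / (0.126 − 0.074) = $1,608,934.62

$1608934.62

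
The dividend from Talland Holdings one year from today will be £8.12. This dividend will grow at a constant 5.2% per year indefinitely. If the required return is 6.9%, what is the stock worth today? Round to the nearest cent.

£477.65

Growing perpetuity: P = D₁ / (r − g) = £8.1200 / (0.069 − 0.052) = £477.65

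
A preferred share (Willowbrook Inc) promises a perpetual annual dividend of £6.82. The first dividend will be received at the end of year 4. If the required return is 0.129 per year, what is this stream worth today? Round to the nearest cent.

Value at end of year 3: C / r = £6.82 / 0.129 = £52.8682
Discount to today: PV = £52.8682 / (1 + 0.129)^3 = £52.8682 / 1.439070 = £36.74

£36.74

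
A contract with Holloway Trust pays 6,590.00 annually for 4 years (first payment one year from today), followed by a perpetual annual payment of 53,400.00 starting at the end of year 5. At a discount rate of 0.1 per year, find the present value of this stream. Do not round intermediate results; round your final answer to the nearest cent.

PV of 4-year annuity: 6,590.00 × [1 − (1+0.1)^−4] / 0.1 = 20889.41329
Perpetuity value at year 4: 53,400.00 / 0.1 = 534000.00000
PV of perpetuity: 534000.00000 / (1+0.1)^4 = 364729.18516
Total PV = 20889.41329 + 364729.18516 = 385618.59846

385618.60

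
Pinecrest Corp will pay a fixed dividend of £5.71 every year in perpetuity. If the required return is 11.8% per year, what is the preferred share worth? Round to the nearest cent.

Level perpetuity: PV = C / r = £5.71 / 0.118 = £48.39

£48.39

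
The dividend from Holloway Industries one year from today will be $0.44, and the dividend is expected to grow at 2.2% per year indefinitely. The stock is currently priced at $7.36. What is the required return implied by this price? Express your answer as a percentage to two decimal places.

8.18%

P = D₁/(r − g) ⇒ r = D₁/P + g = $0.4400/$7.36 + 0.022 = 0.059783 + 0.022 = 0.081783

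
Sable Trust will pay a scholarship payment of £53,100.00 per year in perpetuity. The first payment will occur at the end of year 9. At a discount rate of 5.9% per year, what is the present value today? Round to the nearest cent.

Value at end of year 8: C / r = £53,100.00 / 0.059 = £900,000.0000
Discount to today: PV = £900,000.0000 / (1 + 0.059)^8 = £900,000.0000 / 1.581859 = £568,950.95

£568950.95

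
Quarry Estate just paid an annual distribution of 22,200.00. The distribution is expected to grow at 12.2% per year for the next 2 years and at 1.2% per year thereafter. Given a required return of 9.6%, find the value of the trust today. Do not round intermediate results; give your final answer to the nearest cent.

D_1 = 24908.40000
D_2 = 27947.22480
Terminal value at year 2: TV = D_2×(1+g_2)/(r−g_2) = 28282.59150/0.084 = 336697.51783
P_0 = D_1/(1+r)^1 + D_2/(1+r)^2 + TV/(1+r)^2
    = 22726.64234 + 23265.77801 + 280297.23033 = 326289.65068

326289.65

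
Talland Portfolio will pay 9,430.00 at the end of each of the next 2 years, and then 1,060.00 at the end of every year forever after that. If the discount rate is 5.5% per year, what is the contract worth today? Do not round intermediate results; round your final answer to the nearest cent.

34726.42

PV of 2-year annuity: 9,430.00 × [1 − (1+0.055)^−2] / 0.055 = 17410.79491
Perpetuity value at year 2: 1,060.00 / 0.055 = 19272.72727
PV of perpetuity: 19272.72727 / (1+0.055)^2 = 17315.62838
Total PV = 17410.79491 + 17315.62838 = 34726.42328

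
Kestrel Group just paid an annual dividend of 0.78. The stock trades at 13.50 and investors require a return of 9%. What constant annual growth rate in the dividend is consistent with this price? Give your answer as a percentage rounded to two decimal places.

3.05%

P = D₀(1+g)/(r−g) ⇒ P(r−g) = D₀(1+g) ⇒ g(P+D₀) = P·r − D₀
g = (P·r − D₀)/(P + D₀) = (13.50×0.09 − 0.78) / (13.50 + 0.78) = 0.030462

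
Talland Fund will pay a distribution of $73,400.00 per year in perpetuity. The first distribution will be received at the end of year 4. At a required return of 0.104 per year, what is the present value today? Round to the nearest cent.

Value at end of year 3: C / r = $73,400.00 / 0.104 = $705,769.2308
Discount to today: PV = $705,769.2308 / (1 + 0.104)^3 = $705,769.2308 / 1.345573 = $524,512.09

$524512.09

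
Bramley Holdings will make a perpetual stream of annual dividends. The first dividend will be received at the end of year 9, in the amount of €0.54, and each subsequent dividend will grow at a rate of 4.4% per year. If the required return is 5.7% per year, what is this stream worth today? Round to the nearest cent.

Value at end of year 8: C₁ / (r − g) = €0.54 / (0.057 − 0.044) = €41.5385
Discount to today: PV = €41.5385 / (1 + 0.057)^8 = €41.5385 / 1.558116 = €26.66

€26.66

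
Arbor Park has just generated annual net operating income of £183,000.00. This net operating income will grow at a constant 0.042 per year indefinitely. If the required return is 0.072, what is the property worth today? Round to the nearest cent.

£6356200.00

D₁ = D₀ × (1 + g) = £183,000.00 × 1.042 = £190,686.0000
Growing perpetuity: P = D₁ / (r − g) = £190,686.0000 / (0.072 − 0.042) = £6,356,200.00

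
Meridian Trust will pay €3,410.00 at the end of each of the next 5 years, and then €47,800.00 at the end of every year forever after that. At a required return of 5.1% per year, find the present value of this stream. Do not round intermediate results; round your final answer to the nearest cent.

€745599.53

PV of 5-year annuity: €3,410.00 × [1 − (1+0.051)^−5] / 0.051 = 14722.79361
Perpetuity value at year 5: €47,800.00 / 0.051 = 937254.90196
PV of perpetuity: 937254.90196 / (1+0.051)^5 = 730876.73933
Total PV = 14722.79361 + 730876.73933 = 745599.53294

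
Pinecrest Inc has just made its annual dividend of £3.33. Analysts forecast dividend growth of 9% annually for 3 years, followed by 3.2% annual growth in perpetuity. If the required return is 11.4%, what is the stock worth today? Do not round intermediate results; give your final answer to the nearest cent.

£48.82

D_1 = 3.62970
D_2 = 3.95637
D_3 = 4.31245
Terminal value at year 3: TV = D_3×(1+g_2)/(r−g_2) = 4.45044/0.082 = 54.27372
P_0 = D_1/(1+r)^1 + D_2/(1+r)^2 + D_3/(1+r)^3 + TV/(1+r)^3
    = 3.25826 + 3.18806 + 3.11938 + 39.25853 = 48.82423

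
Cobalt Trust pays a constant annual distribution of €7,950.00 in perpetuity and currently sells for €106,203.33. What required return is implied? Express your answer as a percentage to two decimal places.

7.49%

P = C/r ⇒ r = C/P = €7,950.00/€106,203.33 = 0.074856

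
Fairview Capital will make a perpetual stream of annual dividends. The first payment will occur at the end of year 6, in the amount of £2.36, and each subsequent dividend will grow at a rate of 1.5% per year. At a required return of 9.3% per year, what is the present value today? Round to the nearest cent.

Value at end of year 5: C₁ / (r − g) = £2.36 / (0.093 − 0.015) = £30.2564
Discount to today: PV = £30.2564 / (1 + 0.093)^5 = £30.2564 / 1.559915 = £19.40

£19.40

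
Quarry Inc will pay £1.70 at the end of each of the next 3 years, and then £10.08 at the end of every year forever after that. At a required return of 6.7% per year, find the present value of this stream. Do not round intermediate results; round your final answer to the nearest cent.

PV of 3-year annuity: £1.70 × [1 − (1+0.067)^−3] / 0.067 = 4.48590
Perpetuity value at year 3: £10.08 / 0.067 = 150.44776
PV of perpetuity: 150.44776 / (1+0.067)^3 = 123.84899
Total PV = 4.48590 + 123.84899 = 128.33489

£128.33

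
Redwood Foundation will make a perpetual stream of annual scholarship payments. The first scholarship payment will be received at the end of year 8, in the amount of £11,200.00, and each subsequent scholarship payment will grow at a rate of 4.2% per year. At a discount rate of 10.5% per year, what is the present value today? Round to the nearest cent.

Value at end of year 7: C₁ / (r − g) = £11,200.00 / (0.105 − 0.042) = £177,777.7778
Discount to today: PV = £177,777.7778 / (1 + 0.105)^7 = £177,777.7778 / 2.011574 = £88,377.46

£88377.46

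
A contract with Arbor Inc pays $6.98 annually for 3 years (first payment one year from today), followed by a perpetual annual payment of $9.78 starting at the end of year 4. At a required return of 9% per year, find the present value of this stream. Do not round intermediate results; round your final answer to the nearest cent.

$101.58

PV of 3-year annuity: $6.98 × [1 − (1+0.09)^−3] / 0.09 = 17.66844
Perpetuity value at year 3: $9.78 / 0.09 = 108.66667
PV of perpetuity: 108.66667 / (1+0.09)^3 = 83.91060
Total PV = 17.66844 + 83.91060 = 101.57904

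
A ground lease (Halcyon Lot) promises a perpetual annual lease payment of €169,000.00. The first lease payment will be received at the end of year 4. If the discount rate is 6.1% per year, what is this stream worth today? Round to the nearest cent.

Value at end of year 3: C / r = €169,000.00 / 0.061 = €2,770,491.8033
Discount to today: PV = €2,770,491.8033 / (1 + 0.061)^3 = €2,770,491.8033 / 1.194390 = €2,319,587.28

€2319587.28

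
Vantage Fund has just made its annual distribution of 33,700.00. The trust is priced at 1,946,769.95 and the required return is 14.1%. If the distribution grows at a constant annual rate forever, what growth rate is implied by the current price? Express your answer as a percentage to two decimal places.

12.16%

P = D₀(1+g)/(r−g) ⇒ P(r−g) = D₀(1+g) ⇒ g(P+D₀) = P·r − D₀
g = (P·r − D₀)/(P + D₀) = (1,946,769.95×0.141 − 33,700.00) / (1,946,769.95 + 33,700.00) = 0.121585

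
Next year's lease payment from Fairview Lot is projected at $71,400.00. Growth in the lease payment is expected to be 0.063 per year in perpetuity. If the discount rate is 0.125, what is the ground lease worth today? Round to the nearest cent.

Growing perpetuity: P = D₁ / (r − g) = $71,400.0000 / (0.125 − 0.063) = $1,151,612.90

$1151612.90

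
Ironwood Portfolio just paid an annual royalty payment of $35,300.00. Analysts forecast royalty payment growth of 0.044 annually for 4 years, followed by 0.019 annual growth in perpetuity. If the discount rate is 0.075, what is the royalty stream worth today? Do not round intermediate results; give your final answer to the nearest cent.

$702695.02

D_1 = 36853.20000
D_2 = 38474.74080
D_3 = 40167.62940
D_4 = 41935.00509
Terminal value at year 4: TV = D_4×(1+g_2)/(r−g_2) = 42731.77019/0.056 = 763067.32474
P_0 = D_1/(1+r)^1 + D_2/(1+r)^2 + D_3/(1+r)^3 + D_4/(1+r)^4 + TV/(1+r)^4
    = 34282.04651 + 33293.44796 + 32333.35783 + 31400.95403 + 571385.21702 = 702695.02335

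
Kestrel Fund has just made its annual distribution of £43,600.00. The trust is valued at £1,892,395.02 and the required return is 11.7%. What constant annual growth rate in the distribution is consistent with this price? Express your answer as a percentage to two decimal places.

P = D₀(1+g)/(r−g) ⇒ P(r−g) = D₀(1+g) ⇒ g(P+D₀) = P·r − D₀
g = (P·r − D₀)/(P + D₀) = (£1,892,395.02×0.117 − £43,600.00) / (£1,892,395.02 + £43,600.00) = 0.091844

9.18%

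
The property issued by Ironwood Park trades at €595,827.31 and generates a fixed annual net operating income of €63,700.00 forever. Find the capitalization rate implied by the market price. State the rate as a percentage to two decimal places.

10.69%

P = C/r ⇒ r = C/P = €63,700.00/€595,827.31 = 0.106910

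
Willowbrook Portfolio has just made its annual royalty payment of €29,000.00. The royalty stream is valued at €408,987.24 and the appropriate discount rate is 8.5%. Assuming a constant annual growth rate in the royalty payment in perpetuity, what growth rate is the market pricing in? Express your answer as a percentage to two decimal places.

P = D₀(1+g)/(r−g) ⇒ P(r−g) = D₀(1+g) ⇒ g(P+D₀) = P·r − D₀
g = (P·r − D₀)/(P + D₀) = (€408,987.24×0.085 − €29,000.00) / (€408,987.24 + €29,000.00) = 0.013160

1.32%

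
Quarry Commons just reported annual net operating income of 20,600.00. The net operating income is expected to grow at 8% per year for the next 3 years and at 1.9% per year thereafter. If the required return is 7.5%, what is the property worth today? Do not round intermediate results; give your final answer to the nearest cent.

442477.88

D_1 = 22248.00000
D_2 = 24027.84000
D_3 = 25950.06720
Terminal value at year 3: TV = D_3×(1+g_2)/(r−g_2) = 26443.11848/0.056 = 472198.54423
P_0 = D_1/(1+r)^1 + D_2/(1+r)^2 + D_3/(1+r)^3 + TV/(1+r)^3
    = 20695.81395 + 20792.07355 + 20888.78087 + 380101.20908 = 442477.87746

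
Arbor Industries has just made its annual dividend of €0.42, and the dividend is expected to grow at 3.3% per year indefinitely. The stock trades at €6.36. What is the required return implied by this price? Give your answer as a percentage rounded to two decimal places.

D₁ = €0.42 × 1.033 = €0.4339
P = D₁/(r − g) ⇒ r = D₁/P + g = €0.4339/€6.36 + 0.033 = 0.068217 + 0.033 = 0.101217

10.12%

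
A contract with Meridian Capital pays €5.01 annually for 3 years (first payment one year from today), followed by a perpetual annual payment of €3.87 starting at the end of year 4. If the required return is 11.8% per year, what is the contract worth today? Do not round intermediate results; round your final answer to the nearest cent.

€35.54

PV of 3-year annuity: €5.01 × [1 − (1+0.118)^−3] / 0.118 = 12.07465
Perpetuity value at year 3: €3.87 / 0.118 = 32.79661
PV of perpetuity: 32.79661 / (1+0.118)^3 = 23.46948
Total PV = 12.07465 + 23.46948 = 35.54414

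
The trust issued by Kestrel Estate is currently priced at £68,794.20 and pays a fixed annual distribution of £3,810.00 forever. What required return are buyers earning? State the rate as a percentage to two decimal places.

P = C/r ⇒ r = C/P = £3,810.00/£68,794.20 = 0.055383

5.54%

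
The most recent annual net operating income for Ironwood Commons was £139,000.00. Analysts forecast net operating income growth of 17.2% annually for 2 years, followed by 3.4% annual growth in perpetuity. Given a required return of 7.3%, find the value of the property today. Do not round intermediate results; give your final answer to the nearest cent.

D_1 = 162908.00000
D_2 = 190928.17600
Terminal value at year 2: TV = D_2×(1+g_2)/(r−g_2) = 197419.73398/0.039 = 5062044.46113
P_0 = D_1/(1+r)^1 + D_2/(1+r)^2 + TV/(1+r)^2
    = 151824.79031 + 165832.85577 + 4396696.74014 = 4714354.38622

£4714354.39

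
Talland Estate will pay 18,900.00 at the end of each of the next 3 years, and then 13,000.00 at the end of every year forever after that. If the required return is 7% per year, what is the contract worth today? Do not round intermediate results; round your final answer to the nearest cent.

PV of 3-year annuity: 18,900.00 × [1 − (1+0.07)^−3] / 0.07 = 49599.57324
Perpetuity value at year 3: 13,000.00 / 0.07 = 185714.28571
PV of perpetuity: 185714.28571 / (1+0.07)^3 = 151598.17714
Total PV = 49599.57324 + 151598.17714 = 201197.75038

201197.75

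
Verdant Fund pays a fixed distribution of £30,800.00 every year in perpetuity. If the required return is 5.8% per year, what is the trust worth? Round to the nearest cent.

Level perpetuity: PV = C / r = £30,800.00 / 0.058 = £531,034.48

£531034.48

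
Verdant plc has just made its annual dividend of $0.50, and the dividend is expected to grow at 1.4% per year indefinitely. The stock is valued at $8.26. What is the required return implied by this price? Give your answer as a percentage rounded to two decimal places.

7.54%

D₁ = $0.50 × 1.014 = $0.5070
P = D₁/(r − g) ⇒ r = D₁/P + g = $0.5070/$8.26 + 0.014 = 0.061380 + 0.014 = 0.075380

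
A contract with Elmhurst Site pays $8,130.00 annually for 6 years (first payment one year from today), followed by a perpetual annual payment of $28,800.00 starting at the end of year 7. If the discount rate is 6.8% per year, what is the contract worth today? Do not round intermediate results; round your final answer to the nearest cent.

$324393.77

PV of 6-year annuity: $8,130.00 × [1 − (1+0.068)^−6] / 0.068 = 38992.39412
Perpetuity value at year 6: $28,800.00 / 0.068 = 423529.41176
PV of perpetuity: 423529.41176 / (1+0.068)^6 = 285401.37354
Total PV = 38992.39412 + 285401.37354 = 324393.76766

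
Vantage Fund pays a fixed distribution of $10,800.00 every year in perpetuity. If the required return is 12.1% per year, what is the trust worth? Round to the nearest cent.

Level perpetuity: PV = C / r = $10,800.00 / 0.121 = $89,256.20

$89256.20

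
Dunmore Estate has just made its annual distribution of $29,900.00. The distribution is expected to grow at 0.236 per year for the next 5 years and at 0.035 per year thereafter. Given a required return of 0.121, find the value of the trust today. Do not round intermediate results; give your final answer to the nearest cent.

$788685.70

D_1 = 36956.40000
D_2 = 45678.11040
D_3 = 56458.14445
D_4 = 69782.26655
D_5 = 86250.88145
Terminal value at year 5: TV = D_5×(1+g_2)/(r−g_2) = 89269.66230/0.086 = 1038019.32908
P_0 = D_1/(1+r)^1 + D_2/(1+r)^2 + D_3/(1+r)^3 + D_4/(1+r)^4 + D_5/(1+r)^5 + TV/(1+r)^5
    = 32967.35058 + 36349.37138 + 40078.34347 + 44189.85952 + 48723.16358 + 586377.60816 = 788685.69668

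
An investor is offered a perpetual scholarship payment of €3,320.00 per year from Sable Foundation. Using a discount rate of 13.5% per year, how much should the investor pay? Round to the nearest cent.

€24592.59

Level perpetuity: PV = C / r = €3,320.00 / 0.135 = €24,592.59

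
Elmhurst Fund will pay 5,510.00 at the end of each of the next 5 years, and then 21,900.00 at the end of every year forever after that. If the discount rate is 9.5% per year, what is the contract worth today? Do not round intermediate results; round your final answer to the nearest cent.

PV of 5-year annuity: 5,510.00 × [1 − (1+0.095)^−5] / 0.095 = 21156.79541
Perpetuity value at year 5: 21,900.00 / 0.095 = 230526.31579
PV of perpetuity: 230526.31579 / (1+0.095)^5 = 146436.69336
Total PV = 21156.79541 + 146436.69336 = 167593.48878

167593.49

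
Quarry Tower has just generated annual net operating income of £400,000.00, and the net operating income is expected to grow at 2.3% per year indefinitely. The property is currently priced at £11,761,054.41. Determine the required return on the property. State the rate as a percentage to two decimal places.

D₁ = £400,000.00 × 1.023 = £409,200.0000
P = D₁/(r − g) ⇒ r = D₁/P + g = £409,200.0000/£11,761,054.41 + 0.023 = 0.034793 + 0.023 = 0.057793

5.78%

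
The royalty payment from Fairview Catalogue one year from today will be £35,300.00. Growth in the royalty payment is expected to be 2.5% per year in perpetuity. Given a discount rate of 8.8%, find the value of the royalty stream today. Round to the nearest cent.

Growing perpetuity: P = D₁ / (r − g) = £35,300.0000 / (0.088 − 0.025) = £560,317.46

£560317.46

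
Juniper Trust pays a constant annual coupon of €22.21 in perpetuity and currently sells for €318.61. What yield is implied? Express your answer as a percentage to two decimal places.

P = C/r ⇒ r = C/P = €22.21/€318.61 = 0.069709

6.97%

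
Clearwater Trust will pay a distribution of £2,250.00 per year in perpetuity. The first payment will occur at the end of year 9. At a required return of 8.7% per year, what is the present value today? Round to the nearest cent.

Value at end of year 8: C / r = £2,250.00 / 0.087 = £25,862.0690
Discount to today: PV = £25,862.0690 / (1 + 0.087)^8 = £25,862.0690 / 1.949110 = £13,268.66

£13268.66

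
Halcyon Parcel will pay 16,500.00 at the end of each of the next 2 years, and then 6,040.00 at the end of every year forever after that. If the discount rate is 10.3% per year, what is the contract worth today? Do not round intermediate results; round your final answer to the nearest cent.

76721.67

PV of 2-year annuity: 16,500.00 × [1 − (1+0.103)^−2] / 0.103 = 28521.48883
Perpetuity value at year 2: 6,040.00 / 0.103 = 58640.77670
PV of perpetuity: 58640.77670 / (1+0.103)^2 = 48200.18321
Total PV = 28521.48883 + 48200.18321 = 76721.67204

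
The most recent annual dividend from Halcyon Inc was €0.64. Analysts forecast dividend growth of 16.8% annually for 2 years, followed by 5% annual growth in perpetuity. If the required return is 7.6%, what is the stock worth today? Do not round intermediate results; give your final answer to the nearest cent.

€31.90

D_1 = 0.74752
D_2 = 0.87310
Terminal value at year 2: TV = D_2×(1+g_2)/(r−g_2) = 0.91676/0.026 = 35.25994
P_0 = D_1/(1+r)^1 + D_2/(1+r)^2 + TV/(1+r)^2
    = 0.69472 + 0.75412 + 30.45489 = 31.90373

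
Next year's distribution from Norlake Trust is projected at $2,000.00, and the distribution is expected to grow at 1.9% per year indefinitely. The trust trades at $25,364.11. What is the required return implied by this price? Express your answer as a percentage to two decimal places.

9.79%

P = D₁/(r − g) ⇒ r = D₁/P + g = $2,000.0000/$25,364.11 + 0.019 = 0.078852 + 0.019 = 0.097852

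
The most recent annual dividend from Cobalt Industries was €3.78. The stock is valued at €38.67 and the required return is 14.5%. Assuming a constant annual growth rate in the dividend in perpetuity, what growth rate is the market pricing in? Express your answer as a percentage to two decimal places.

P = D₀(1+g)/(r−g) ⇒ P(r−g) = D₀(1+g) ⇒ g(P+D₀) = P·r − D₀
g = (P·r − D₀)/(P + D₀) = (€38.67×0.145 − €3.78) / (€38.67 + €3.78) = 0.043042

4.30%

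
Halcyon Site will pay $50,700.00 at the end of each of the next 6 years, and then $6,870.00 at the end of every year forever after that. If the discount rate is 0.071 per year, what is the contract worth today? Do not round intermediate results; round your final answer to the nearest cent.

PV of 6-year annuity: $50,700.00 × [1 − (1+0.071)^−6] / 0.071 = 240919.31831
Perpetuity value at year 6: $6,870.00 / 0.071 = 96760.56338
PV of perpetuity: 96760.56338 / (1+0.071)^6 = 64115.28297
Total PV = 240919.31831 + 64115.28297 = 305034.60128

$305034.60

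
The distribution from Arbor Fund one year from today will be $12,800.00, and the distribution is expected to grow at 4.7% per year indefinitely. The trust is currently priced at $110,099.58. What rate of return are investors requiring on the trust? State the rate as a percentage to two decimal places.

P = D₁/(r − g) ⇒ r = D₁/P + g = $12,800.0000/$110,099.58 + 0.047 = 0.116258 + 0.047 = 0.163258

16.33%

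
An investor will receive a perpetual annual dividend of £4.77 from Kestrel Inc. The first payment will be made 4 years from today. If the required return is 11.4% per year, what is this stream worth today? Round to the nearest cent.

Value at end of year 3: C / r = £4.77 / 0.114 = £41.8421
Discount to today: PV = £41.8421 / (1 + 0.114)^3 = £41.8421 / 1.382470 = £30.27

£30.27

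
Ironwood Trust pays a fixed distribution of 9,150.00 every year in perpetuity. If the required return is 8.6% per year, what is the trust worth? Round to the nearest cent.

106395.35

Level perpetuity: PV = C / r = 9,150.00 / 0.086 = 106,395.35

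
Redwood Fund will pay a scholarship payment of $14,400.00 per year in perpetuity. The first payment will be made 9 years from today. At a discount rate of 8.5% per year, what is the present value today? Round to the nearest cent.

$88207.53

Value at end of year 8: C / r = $14,400.00 / 0.085 = $169,411.7647
Discount to today: PV = $169,411.7647 / (1 + 0.085)^8 = $169,411.7647 / 1.920604 = $88,207.53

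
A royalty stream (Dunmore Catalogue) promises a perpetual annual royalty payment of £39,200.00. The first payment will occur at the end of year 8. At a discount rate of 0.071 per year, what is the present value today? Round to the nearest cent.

£341587.07

Value at end of year 7: C / r = £39,200.00 / 0.071 = £552,112.6761
Discount to today: PV = £552,112.6761 / (1 + 0.071)^7 = £552,112.6761 / 1.616316 = £341,587.07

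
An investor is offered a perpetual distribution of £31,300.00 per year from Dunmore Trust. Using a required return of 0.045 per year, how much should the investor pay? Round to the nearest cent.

£695555.56

Level perpetuity: PV = C / r = £31,300.00 / 0.045 = £695,555.56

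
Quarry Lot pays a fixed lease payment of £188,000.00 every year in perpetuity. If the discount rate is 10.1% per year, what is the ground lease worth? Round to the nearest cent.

Level perpetuity: PV = C / r = £188,000.00 / 0.101 = £1,861,386.14

£1861386.14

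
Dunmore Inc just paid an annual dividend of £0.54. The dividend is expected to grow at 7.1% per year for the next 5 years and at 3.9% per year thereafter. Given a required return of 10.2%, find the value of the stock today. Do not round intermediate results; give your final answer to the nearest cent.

£10.20

D_1 = 0.57834
D_2 = 0.61940
D_3 = 0.66338
D_4 = 0.71048
D_5 = 0.76092
Terminal value at year 5: TV = D_5×(1+g_2)/(r−g_2) = 0.79060/0.063 = 12.54920
P_0 = D_1/(1+r)^1 + D_2/(1+r)^2 + D_3/(1+r)^3 + D_4/(1+r)^4 + D_5/(1+r)^5 + TV/(1+r)^5
    = 0.52481 + 0.51005 + 0.49570 + 0.48175 + 0.46820 + 7.72161 = 10.20212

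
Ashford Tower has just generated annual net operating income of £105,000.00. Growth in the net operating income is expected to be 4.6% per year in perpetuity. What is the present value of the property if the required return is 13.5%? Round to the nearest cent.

D₁ = D₀ × (1 + g) = £105,000.00 × 1.046 = £109,830.0000
Growing perpetuity: P = D₁ / (r − g) = £109,830.0000 / (0.135 − 0.046) = £1,234,044.94

£1234044.94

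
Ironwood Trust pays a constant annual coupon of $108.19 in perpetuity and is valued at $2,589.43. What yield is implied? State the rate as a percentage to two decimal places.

4.18%

P = C/r ⇒ r = C/P = $108.19/$2,589.43 = 0.041781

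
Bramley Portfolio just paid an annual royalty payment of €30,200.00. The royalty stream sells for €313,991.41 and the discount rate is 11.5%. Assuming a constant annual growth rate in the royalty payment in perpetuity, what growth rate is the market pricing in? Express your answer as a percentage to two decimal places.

P = D₀(1+g)/(r−g) ⇒ P(r−g) = D₀(1+g) ⇒ g(P+D₀) = P·r − D₀
g = (P·r − D₀)/(P + D₀) = (€313,991.41×0.115 − €30,200.00) / (€313,991.41 + €30,200.00) = 0.017168

1.72%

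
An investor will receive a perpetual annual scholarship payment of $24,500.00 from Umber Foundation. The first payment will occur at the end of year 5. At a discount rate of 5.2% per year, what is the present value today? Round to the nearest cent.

$384680.15

Value at end of year 4: C / r = $24,500.00 / 0.052 = $471,153.8462
Discount to today: PV = $471,153.8462 / (1 + 0.052)^4 = $471,153.8462 / 1.224794 = $384,680.15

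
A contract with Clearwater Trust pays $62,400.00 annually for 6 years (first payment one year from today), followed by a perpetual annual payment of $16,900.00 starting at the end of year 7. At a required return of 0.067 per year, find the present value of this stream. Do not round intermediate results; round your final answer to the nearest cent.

$471139.61

PV of 6-year annuity: $62,400.00 × [1 − (1+0.067)^−6] / 0.067 = 300206.82233
Perpetuity value at year 6: $16,900.00 / 0.067 = 252238.80597
PV of perpetuity: 252238.80597 / (1+0.067)^6 = 170932.79159
Total PV = 300206.82233 + 170932.79159 = 471139.61392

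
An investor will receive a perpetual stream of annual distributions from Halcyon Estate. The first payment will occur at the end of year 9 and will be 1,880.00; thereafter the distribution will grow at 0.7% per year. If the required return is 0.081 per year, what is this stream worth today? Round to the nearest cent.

Value at end of year 8: C₁ / (r − g) = 1,880.00 / (0.081 − 0.007) = 25,405.4054
Discount to today: PV = 25,405.4054 / (1 + 0.081)^8 = 25,405.4054 / 1.864685 = 13,624.50

13624.50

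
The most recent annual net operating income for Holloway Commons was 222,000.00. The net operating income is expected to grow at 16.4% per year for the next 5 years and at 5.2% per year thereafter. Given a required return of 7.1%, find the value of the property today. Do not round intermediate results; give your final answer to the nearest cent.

20074327.07

D_1 = 258408.00000
D_2 = 300786.91200
D_3 = 350115.96557
D_4 = 407534.98392
D_5 = 474370.72128
Terminal value at year 5: TV = D_5×(1+g_2)/(r−g_2) = 499037.99879/0.019 = 26265157.83111
P_0 = D_1/(1+r)^1 + D_2/(1+r)^2 + D_3/(1+r)^3 + D_4/(1+r)^4 + D_5/(1+r)^5 + TV/(1+r)^5
    = 241277.31092 + 262228.56201 + 284999.10941 + 309746.93124 + 336643.72359 + 18639431.43242 = 20074327.06960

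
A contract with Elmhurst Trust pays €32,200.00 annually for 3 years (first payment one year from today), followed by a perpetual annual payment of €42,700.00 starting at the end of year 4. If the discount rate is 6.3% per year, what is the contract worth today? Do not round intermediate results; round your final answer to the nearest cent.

PV of 3-year annuity: €32,200.00 × [1 − (1+0.063)^−3] / 0.063 = 85595.46985
Perpetuity value at year 3: €42,700.00 / 0.063 = 677777.77778
PV of perpetuity: 677777.77778 / (1+0.063)^3 = 564270.74167
Total PV = 85595.46985 + 564270.74167 = 649866.21152

€649866.21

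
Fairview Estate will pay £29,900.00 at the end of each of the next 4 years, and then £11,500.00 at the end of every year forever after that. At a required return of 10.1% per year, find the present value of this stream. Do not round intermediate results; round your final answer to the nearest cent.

PV of 4-year annuity: £29,900.00 × [1 − (1+0.101)^−4] / 0.101 = 94574.17231
Perpetuity value at year 4: £11,500.00 / 0.101 = 113861.38614
PV of perpetuity: 113861.38614 / (1+0.101)^4 = 77486.70448
Total PV = 94574.17231 + 77486.70448 = 172060.87679

£172060.88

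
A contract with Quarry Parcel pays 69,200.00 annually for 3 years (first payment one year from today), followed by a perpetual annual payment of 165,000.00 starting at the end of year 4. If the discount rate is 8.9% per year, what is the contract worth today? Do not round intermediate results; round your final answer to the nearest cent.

PV of 3-year annuity: 69,200.00 × [1 − (1+0.089)^−3] / 0.089 = 175478.24541
Perpetuity value at year 3: 165,000.00 / 0.089 = 1853932.58427
PV of perpetuity: 1853932.58427 / (1+0.089)^3 = 1435523.47311
Total PV = 175478.24541 + 1435523.47311 = 1611001.71852

1611001.72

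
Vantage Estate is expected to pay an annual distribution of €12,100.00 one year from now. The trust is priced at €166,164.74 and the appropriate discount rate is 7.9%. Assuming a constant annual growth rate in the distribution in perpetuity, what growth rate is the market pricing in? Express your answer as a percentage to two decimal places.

P = D₁/(r−g) ⇒ g = r − D₁/P = 0.079 − €12,100.00/€166,164.74 = 0.006181

0.62%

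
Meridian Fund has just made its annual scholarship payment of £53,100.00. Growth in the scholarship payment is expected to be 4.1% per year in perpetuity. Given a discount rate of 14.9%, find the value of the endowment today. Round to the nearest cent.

£511825.00

D₁ = D₀ × (1 + g) = £53,100.00 × 1.041 = £55,277.1000
Growing perpetuity: P = D₁ / (r − g) = £55,277.1000 / (0.149 − 0.041) = £511,825.00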